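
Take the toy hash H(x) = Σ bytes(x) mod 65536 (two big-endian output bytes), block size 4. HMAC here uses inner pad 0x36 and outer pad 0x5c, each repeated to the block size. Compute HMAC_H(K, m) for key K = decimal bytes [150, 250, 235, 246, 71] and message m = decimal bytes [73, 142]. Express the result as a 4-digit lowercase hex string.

0203

Key decimal bytes [150, 250, 235, 246, 71] = 96 fa eb f6 47 is 5 bytes > B = 4, so hash it first: H(key) = 03 b8, then zero-pad to 4 bytes: K' = 03 b8 00 00.
K' ⊕ ipad = 35 8e 36 36.  K' ⊕ opad = 5f e4 5c 5c.
Inner input = (K'⊕ipad) ∥ m = 35 8e 36 36 ∥ 49 8e.
Inner hash: sum = 53+142+54+54+73+142 = 518 → 02 06.
Outer input = (K'⊕opad) ∥ inner = 5f e4 5c 5c ∥ 02 06.
Outer hash (tag): sum = 95+228+92+92+2+6 = 515 → 02 03.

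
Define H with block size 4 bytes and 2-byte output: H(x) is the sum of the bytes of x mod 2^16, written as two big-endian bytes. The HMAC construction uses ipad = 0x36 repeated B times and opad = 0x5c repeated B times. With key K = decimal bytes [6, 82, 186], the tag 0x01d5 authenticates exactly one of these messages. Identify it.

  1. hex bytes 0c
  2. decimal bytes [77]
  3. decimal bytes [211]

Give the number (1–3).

3

Key decimal bytes [6, 82, 186] = 06 52 ba is 3 bytes ≤ B = 4; zero-pad to 4 bytes: K' = 06 52 ba 00.
K' ⊕ ipad = 30 64 8c 36; K' ⊕ opad = 5a 0e e6 5c.
m1: inner = H(30 64 8c 36 0c) = 01 62; tag = H(5a 0e e6 5c 01 62) = 020d
m2: inner = H(30 64 8c 36 4d) = 01 a3; tag = H(5a 0e e6 5c 01 a3) = 024e
m3: inner = H(30 64 8c 36 d3) = 02 29; tag = H(5a 0e e6 5c 02 29) = 01d5 ← matches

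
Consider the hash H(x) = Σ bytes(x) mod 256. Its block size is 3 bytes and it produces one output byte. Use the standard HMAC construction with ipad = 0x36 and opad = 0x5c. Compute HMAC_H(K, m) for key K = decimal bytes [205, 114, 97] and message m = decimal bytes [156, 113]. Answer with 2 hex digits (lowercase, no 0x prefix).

Key decimal bytes [205, 114, 97] = cd 72 61 is exactly B = 3 bytes: K' = cd 72 61.
K' ⊕ ipad = fb 44 57.  K' ⊕ opad = 91 2e 3d.
Inner input = (K'⊕ipad) ∥ m = fb 44 57 ∥ 9c 71.
Inner hash: sum = 251+68+87+156+113 = 675; mod 256 = 163 → a3.
Outer input = (K'⊕opad) ∥ inner = 91 2e 3d ∥ a3.
Outer hash (tag): sum = 145+46+61+163 = 415; mod 256 = 159 → 9f.

9f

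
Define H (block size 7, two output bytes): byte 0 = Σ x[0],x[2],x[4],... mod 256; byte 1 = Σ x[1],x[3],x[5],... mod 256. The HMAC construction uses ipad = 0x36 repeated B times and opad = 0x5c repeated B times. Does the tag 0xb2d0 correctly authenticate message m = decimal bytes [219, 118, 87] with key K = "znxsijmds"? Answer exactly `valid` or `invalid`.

Key "znxsijmds" = 7a 6e 78 73 69 6a 6d 64 73 is 9 bytes > B = 7, so hash it first: H(key) = 3b af, then zero-pad to 7 bytes: K' = 3b af 00 00 00 00 00.
K' ⊕ ipad = 0d 99 36 36 36 36 36; K' ⊕ opad = 67 f3 5c 5c 5c 5c 5c.
Inner hash: even-index sum = 293 mod 256 = 37; odd-index sum = 567 mod 256 = 55 → 25 37.
Outer hash (recomputed tag): even-index sum = 434 mod 256 = 178; odd-index sum = 464 mod 256 = 208 → b2 d0.
Recomputed tag = b2d0; claimed = b2d0 → match.

valid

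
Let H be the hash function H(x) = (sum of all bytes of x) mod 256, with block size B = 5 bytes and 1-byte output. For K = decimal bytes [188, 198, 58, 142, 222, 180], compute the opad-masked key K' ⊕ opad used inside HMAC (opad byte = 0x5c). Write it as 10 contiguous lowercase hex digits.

Key decimal bytes [188, 198, 58, 142, 222, 180] = bc c6 3a 8e de b4 is 6 bytes > B = 5, so hash it first: H(key) = dc, then zero-pad to 5 bytes: K' = dc 00 00 00 00.
XOR each byte with 0x5c: dc⊕5c=80, 00⊕5c=5c, 00⊕5c=5c, 00⊕5c=5c, 00⊕5c=5c.

805c5c5c5c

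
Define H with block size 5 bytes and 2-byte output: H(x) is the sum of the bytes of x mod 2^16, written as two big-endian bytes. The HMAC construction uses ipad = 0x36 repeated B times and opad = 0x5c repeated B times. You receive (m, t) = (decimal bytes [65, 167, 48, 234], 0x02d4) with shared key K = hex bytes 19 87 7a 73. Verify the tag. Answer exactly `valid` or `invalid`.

invalid

Key hex bytes 19 87 7a 73 is 4 bytes ≤ B = 5; zero-pad to 5 bytes: K' = 19 87 7a 73 00.
K' ⊕ ipad = 2f b1 4c 45 36; K' ⊕ opad = 45 db 26 2f 5c.
Inner hash: sum = 47+177+76+69+54+65+167+48+234 = 937 → 03 a9.
Outer hash (recomputed tag): sum = 69+219+38+47+92+3+169 = 637 → 02 7d.
Recomputed tag = 027d; claimed = 02d4 → mismatch.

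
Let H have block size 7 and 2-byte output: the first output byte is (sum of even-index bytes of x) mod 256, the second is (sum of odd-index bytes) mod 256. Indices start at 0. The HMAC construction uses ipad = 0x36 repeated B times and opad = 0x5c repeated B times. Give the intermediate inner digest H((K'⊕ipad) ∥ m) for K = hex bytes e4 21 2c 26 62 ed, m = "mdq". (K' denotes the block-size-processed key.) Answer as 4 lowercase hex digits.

Key hex bytes e4 21 2c 26 62 ed is 6 bytes ≤ B = 7; zero-pad to 7 bytes: K' = e4 21 2c 26 62 ed 00.
K' ⊕ ipad = d2 17 1a 10 54 db 36.
Inner input = d2 17 1a 10 54 db 36 ∥ 6d 64 71.
Inner hash: even-index sum = 474 mod 256 = 218; odd-index sum = 480 mod 256 = 224 → da e0.

dae0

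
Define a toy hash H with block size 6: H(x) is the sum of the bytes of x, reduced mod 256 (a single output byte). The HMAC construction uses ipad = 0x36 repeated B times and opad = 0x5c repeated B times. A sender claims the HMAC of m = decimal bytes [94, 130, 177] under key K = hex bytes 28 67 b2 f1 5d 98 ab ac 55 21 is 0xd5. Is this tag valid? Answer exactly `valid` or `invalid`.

Key hex bytes 28 67 b2 f1 5d 98 ab ac 55 21 is 10 bytes > B = 6, so hash it first: H(key) = f4, then zero-pad to 6 bytes: K' = f4 00 00 00 00 00.
K' ⊕ ipad = c2 36 36 36 36 36; K' ⊕ opad = a8 5c 5c 5c 5c 5c.
Inner hash: sum = 194+54+54+54+54+54+94+130+177 = 865; mod 256 = 97 → 61.
Outer hash (recomputed tag): sum = 168+92+92+92+92+92+97 = 725; mod 256 = 213 → d5.
Recomputed tag = d5; claimed = d5 → match.

valid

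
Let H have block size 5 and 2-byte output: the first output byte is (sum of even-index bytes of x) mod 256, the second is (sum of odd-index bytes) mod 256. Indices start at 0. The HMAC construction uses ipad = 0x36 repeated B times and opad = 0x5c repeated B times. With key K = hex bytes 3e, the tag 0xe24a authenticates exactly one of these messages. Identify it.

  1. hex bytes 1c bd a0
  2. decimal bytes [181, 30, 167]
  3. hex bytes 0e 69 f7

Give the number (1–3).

Key hex bytes 3e is 1 byte ≤ B = 5; zero-pad to 5 bytes: K' = 3e 00 00 00 00.
K' ⊕ ipad = 08 36 36 36 36; K' ⊕ opad = 62 5c 5c 5c 5c.
m1: inner = H(08 36 36 36 36 1c bd a0) = 31 28; tag = H(62 5c 5c 5c 5c 31 28) = 42e9
m2: inner = H(08 36 36 36 36 b5 1e a7) = 92 c8; tag = H(62 5c 5c 5c 5c 92 c8) = e24a ← matches
m3: inner = H(08 36 36 36 36 0e 69 f7) = dd 71; tag = H(62 5c 5c 5c 5c dd 71) = 8b95

2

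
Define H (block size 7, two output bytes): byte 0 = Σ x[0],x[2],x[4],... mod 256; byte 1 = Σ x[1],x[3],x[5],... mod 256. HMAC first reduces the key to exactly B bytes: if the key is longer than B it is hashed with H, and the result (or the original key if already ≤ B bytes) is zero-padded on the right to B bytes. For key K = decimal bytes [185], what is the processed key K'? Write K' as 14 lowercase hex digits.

Key decimal bytes [185] = b9 is 1 byte ≤ B = 7; zero-pad to 7 bytes: K' = b9 00 00 00 00 00 00.

b9000000000000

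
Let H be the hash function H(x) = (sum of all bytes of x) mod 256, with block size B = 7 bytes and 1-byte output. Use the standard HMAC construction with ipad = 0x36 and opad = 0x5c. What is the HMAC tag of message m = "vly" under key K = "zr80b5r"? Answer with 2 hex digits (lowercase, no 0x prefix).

93

Key "zr80b5r" = 7a 72 38 30 62 35 72 is exactly B = 7 bytes: K' = 7a 72 38 30 62 35 72.
K' ⊕ ipad = 4c 44 0e 06 54 03 44.  K' ⊕ opad = 26 2e 64 6c 3e 69 2e.
Inner input = (K'⊕ipad) ∥ m = 4c 44 0e 06 54 03 44 ∥ 76 6c 79.
Inner hash: sum = 76+68+14+6+84+3+68+118+108+121 = 666; mod 256 = 154 → 9a.
Outer input = (K'⊕opad) ∥ inner = 26 2e 64 6c 3e 69 2e ∥ 9a.
Outer hash (tag): sum = 38+46+100+108+62+105+46+154 = 659; mod 256 = 147 → 93.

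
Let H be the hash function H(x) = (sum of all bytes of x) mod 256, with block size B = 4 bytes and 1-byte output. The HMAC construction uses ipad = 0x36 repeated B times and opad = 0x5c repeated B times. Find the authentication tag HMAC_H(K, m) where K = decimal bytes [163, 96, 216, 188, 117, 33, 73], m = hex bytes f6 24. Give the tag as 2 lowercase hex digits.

Key decimal bytes [163, 96, 216, 188, 117, 33, 73] = a3 60 d8 bc 75 21 49 is 7 bytes > B = 4, so hash it first: H(key) = 76, then zero-pad to 4 bytes: K' = 76 00 00 00.
K' ⊕ ipad = 40 36 36 36.  K' ⊕ opad = 2a 5c 5c 5c.
Inner input = (K'⊕ipad) ∥ m = 40 36 36 36 ∥ f6 24.
Inner hash: sum = 64+54+54+54+246+36 = 508; mod 256 = 252 → fc.
Outer input = (K'⊕opad) ∥ inner = 2a 5c 5c 5c ∥ fc.
Outer hash (tag): sum = 42+92+92+92+252 = 570; mod 256 = 58 → 3a.

3a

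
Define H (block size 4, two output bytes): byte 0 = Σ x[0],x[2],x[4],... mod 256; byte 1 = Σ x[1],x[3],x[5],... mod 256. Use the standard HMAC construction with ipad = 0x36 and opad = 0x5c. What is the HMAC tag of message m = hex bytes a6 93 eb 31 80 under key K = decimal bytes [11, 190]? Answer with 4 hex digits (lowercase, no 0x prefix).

37c0

Key decimal bytes [11, 190] = 0b be is 2 bytes ≤ B = 4; zero-pad to 4 bytes: K' = 0b be 00 00.
K' ⊕ ipad = 3d 88 36 36.  K' ⊕ opad = 57 e2 5c 5c.
Inner input = (K'⊕ipad) ∥ m = 3d 88 36 36 ∥ a6 93 eb 31 80.
Inner hash: even-index sum = 644 mod 256 = 132; odd-index sum = 386 mod 256 = 130 → 84 82.
Outer input = (K'⊕opad) ∥ inner = 57 e2 5c 5c ∥ 84 82.
Outer hash (tag): even-index sum = 311 mod 256 = 55; odd-index sum = 448 mod 256 = 192 → 37 c0.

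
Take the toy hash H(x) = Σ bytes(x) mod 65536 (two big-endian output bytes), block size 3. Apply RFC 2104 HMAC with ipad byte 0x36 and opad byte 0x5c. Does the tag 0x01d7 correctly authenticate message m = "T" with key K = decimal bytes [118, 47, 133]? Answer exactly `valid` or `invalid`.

valid

Key decimal bytes [118, 47, 133] = 76 2f 85 is exactly B = 3 bytes: K' = 76 2f 85.
K' ⊕ ipad = 40 19 b3; K' ⊕ opad = 2a 73 d9.
Inner hash: sum = 64+25+179+84 = 352 → 01 60.
Outer hash (recomputed tag): sum = 42+115+217+1+96 = 471 → 01 d7.
Recomputed tag = 01d7; claimed = 01d7 → match.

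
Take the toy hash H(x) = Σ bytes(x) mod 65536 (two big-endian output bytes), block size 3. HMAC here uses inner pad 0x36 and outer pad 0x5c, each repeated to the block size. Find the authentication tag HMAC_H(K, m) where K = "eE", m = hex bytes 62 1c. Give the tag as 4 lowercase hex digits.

0129

Key "eE" = 65 45 is 2 bytes ≤ B = 3; zero-pad to 3 bytes: K' = 65 45 00.
K' ⊕ ipad = 53 73 36.  K' ⊕ opad = 39 19 5c.
Inner input = (K'⊕ipad) ∥ m = 53 73 36 ∥ 62 1c.
Inner hash: sum = 83+115+54+98+28 = 378 → 01 7a.
Outer input = (K'⊕opad) ∥ inner = 39 19 5c ∥ 01 7a.
Outer hash (tag): sum = 57+25+92+1+122 = 297 → 01 29.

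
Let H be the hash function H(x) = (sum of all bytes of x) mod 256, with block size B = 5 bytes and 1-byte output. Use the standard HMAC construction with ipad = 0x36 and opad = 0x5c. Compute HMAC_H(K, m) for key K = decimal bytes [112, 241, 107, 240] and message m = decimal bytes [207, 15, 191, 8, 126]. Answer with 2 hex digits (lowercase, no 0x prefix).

a1

Key decimal bytes [112, 241, 107, 240] = 70 f1 6b f0 is 4 bytes ≤ B = 5; zero-pad to 5 bytes: K' = 70 f1 6b f0 00.
K' ⊕ ipad = 46 c7 5d c6 36.  K' ⊕ opad = 2c ad 37 ac 5c.
Inner input = (K'⊕ipad) ∥ m = 46 c7 5d c6 36 ∥ cf 0f bf 08 7e.
Inner hash: sum = 70+199+93+198+54+207+15+191+8+126 = 1161; mod 256 = 137 → 89.
Outer input = (K'⊕opad) ∥ inner = 2c ad 37 ac 5c ∥ 89.
Outer hash (tag): sum = 44+173+55+172+92+137 = 673; mod 256 = 161 → a1.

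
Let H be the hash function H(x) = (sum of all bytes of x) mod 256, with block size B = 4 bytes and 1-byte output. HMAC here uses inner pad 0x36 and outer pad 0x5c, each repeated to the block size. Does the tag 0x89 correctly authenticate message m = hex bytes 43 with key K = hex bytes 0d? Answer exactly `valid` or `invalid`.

Key hex bytes 0d is 1 byte ≤ B = 4; zero-pad to 4 bytes: K' = 0d 00 00 00.
K' ⊕ ipad = 3b 36 36 36; K' ⊕ opad = 51 5c 5c 5c.
Inner hash: sum = 59+54+54+54+67 = 288; mod 256 = 32 → 20.
Outer hash (recomputed tag): sum = 81+92+92+92+32 = 389; mod 256 = 133 → 85.
Recomputed tag = 85; claimed = 89 → mismatch.

invalid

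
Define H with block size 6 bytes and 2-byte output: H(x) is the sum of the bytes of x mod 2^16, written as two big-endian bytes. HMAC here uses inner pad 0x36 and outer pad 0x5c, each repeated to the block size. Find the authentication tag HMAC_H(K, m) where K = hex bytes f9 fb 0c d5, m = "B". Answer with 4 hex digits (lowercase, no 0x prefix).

Key hex bytes f9 fb 0c d5 is 4 bytes ≤ B = 6; zero-pad to 6 bytes: K' = f9 fb 0c d5 00 00.
K' ⊕ ipad = cf cd 3a e3 36 36.  K' ⊕ opad = a5 a7 50 89 5c 5c.
Inner input = (K'⊕ipad) ∥ m = cf cd 3a e3 36 36 ∥ 42.
Inner hash: sum = 207+205+58+227+54+54+66 = 871 → 03 67.
Outer input = (K'⊕opad) ∥ inner = a5 a7 50 89 5c 5c ∥ 03 67.
Outer hash (tag): sum = 165+167+80+137+92+92+3+103 = 839 → 03 47.

0347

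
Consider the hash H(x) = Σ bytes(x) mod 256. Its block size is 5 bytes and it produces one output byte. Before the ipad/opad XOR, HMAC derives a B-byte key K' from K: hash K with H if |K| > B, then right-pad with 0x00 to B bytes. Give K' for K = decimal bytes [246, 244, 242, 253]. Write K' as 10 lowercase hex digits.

Key decimal bytes [246, 244, 242, 253] = f6 f4 f2 fd is 4 bytes ≤ B = 5; zero-pad to 5 bytes: K' = f6 f4 f2 fd 00.

f6f4f2fd00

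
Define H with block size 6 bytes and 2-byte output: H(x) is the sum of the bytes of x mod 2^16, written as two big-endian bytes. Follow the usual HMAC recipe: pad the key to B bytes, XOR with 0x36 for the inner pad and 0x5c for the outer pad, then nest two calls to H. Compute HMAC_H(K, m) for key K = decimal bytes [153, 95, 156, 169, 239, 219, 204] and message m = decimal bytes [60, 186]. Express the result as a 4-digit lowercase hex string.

Key decimal bytes [153, 95, 156, 169, 239, 219, 204] = 99 5f 9c a9 ef db cc is 7 bytes > B = 6, so hash it first: H(key) = 04 d3, then zero-pad to 6 bytes: K' = 04 d3 00 00 00 00.
K' ⊕ ipad = 32 e5 36 36 36 36.  K' ⊕ opad = 58 8f 5c 5c 5c 5c.
Inner input = (K'⊕ipad) ∥ m = 32 e5 36 36 36 36 ∥ 3c ba.
Inner hash: sum = 50+229+54+54+54+54+60+186 = 741 → 02 e5.
Outer input = (K'⊕opad) ∥ inner = 58 8f 5c 5c 5c 5c ∥ 02 e5.
Outer hash (tag): sum = 88+143+92+92+92+92+2+229 = 830 → 03 3e.

033e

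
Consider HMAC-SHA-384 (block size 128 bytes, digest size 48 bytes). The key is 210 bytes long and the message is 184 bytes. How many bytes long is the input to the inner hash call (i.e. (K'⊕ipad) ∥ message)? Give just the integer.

312

Key is 210 > 128 bytes, so it is hashed to 48 bytes then zero-padded to 128: |K'| = 128.
Inner input = (K'⊕ipad) ∥ m → 128 + 184 = 312 bytes.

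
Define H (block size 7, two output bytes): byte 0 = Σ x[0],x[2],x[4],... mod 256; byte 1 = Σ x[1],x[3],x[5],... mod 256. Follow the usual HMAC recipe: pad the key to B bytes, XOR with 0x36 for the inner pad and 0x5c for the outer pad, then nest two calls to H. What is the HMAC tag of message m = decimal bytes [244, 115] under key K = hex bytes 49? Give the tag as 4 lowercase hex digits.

bfa8

Key hex bytes 49 is 1 byte ≤ B = 7; zero-pad to 7 bytes: K' = 49 00 00 00 00 00 00.
K' ⊕ ipad = 7f 36 36 36 36 36 36.  K' ⊕ opad = 15 5c 5c 5c 5c 5c 5c.
Inner input = (K'⊕ipad) ∥ m = 7f 36 36 36 36 36 36 ∥ f4 73.
Inner hash: even-index sum = 404 mod 256 = 148; odd-index sum = 406 mod 256 = 150 → 94 96.
Outer input = (K'⊕opad) ∥ inner = 15 5c 5c 5c 5c 5c 5c ∥ 94 96.
Outer hash (tag): even-index sum = 447 mod 256 = 191; odd-index sum = 424 mod 256 = 168 → bf a8.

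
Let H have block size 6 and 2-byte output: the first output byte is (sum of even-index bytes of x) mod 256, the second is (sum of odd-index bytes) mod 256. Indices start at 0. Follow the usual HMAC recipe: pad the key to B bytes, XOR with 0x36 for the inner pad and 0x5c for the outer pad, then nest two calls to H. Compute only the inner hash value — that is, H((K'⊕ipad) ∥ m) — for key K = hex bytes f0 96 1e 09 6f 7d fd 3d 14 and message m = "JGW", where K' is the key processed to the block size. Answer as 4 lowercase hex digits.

c522

Key hex bytes f0 96 1e 09 6f 7d fd 3d 14 is 9 bytes > B = 6, so hash it first: H(key) = 8e 59, then zero-pad to 6 bytes: K' = 8e 59 00 00 00 00.
K' ⊕ ipad = b8 6f 36 36 36 36.
Inner input = b8 6f 36 36 36 36 ∥ 4a 47 57.
Inner hash: even-index sum = 453 mod 256 = 197; odd-index sum = 290 mod 256 = 34 → c5 22.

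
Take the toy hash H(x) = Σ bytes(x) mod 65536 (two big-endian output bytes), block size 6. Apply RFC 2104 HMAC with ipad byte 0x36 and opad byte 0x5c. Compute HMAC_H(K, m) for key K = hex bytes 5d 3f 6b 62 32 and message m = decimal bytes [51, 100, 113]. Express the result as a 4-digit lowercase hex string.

Key hex bytes 5d 3f 6b 62 32 is 5 bytes ≤ B = 6; zero-pad to 6 bytes: K' = 5d 3f 6b 62 32 00.
K' ⊕ ipad = 6b 09 5d 54 04 36.  K' ⊕ opad = 01 63 37 3e 6e 5c.
Inner input = (K'⊕ipad) ∥ m = 6b 09 5d 54 04 36 ∥ 33 64 71.
Inner hash: sum = 107+9+93+84+4+54+51+100+113 = 615 → 02 67.
Outer input = (K'⊕opad) ∥ inner = 01 63 37 3e 6e 5c ∥ 02 67.
Outer hash (tag): sum = 1+99+55+62+110+92+2+103 = 524 → 02 0c.

020c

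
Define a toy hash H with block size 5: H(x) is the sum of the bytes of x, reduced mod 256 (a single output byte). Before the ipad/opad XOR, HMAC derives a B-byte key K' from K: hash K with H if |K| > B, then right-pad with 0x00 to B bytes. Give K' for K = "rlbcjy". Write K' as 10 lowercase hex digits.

|K| = 6 > B = 5, so first hash the key.
H(K): sum = 114+108+98+99+106+121 = 646; mod 256 = 134 → 86.
Zero-pad H(K) = 86 to 5 bytes: K' = 86 00 00 00 00.

8600000000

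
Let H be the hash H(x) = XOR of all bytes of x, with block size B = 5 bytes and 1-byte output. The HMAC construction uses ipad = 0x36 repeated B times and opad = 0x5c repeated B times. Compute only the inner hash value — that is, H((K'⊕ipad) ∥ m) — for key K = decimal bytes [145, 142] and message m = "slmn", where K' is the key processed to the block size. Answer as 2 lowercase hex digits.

35

Key decimal bytes [145, 142] = 91 8e is 2 bytes ≤ B = 5; zero-pad to 5 bytes: K' = 91 8e 00 00 00.
K' ⊕ ipad = a7 b8 36 36 36.
Inner input = a7 b8 36 36 36 ∥ 73 6c 6d 6e.
Inner hash: XOR a7⊕b8⊕36⊕36⊕36⊕73⊕6c⊕6d⊕6e = 35.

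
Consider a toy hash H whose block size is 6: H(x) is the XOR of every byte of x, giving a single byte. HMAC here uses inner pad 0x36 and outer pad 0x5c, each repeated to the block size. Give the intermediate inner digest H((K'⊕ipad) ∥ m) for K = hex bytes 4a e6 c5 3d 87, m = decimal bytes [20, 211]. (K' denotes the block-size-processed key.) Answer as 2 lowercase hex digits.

14

Key hex bytes 4a e6 c5 3d 87 is 5 bytes ≤ B = 6; zero-pad to 6 bytes: K' = 4a e6 c5 3d 87 00.
K' ⊕ ipad = 7c d0 f3 0b b1 36.
Inner input = 7c d0 f3 0b b1 36 ∥ 14 d3.
Inner hash: XOR 7c⊕d0⊕f3⊕0b⊕b1⊕36⊕14⊕d3 = 14.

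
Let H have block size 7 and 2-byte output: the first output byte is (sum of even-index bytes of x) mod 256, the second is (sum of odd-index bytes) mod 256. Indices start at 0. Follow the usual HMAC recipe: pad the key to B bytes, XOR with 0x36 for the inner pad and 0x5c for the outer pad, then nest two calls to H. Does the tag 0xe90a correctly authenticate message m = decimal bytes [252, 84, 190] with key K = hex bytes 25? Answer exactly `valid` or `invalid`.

invalid

Key hex bytes 25 is 1 byte ≤ B = 7; zero-pad to 7 bytes: K' = 25 00 00 00 00 00 00.
K' ⊕ ipad = 13 36 36 36 36 36 36; K' ⊕ opad = 79 5c 5c 5c 5c 5c 5c.
Inner hash: even-index sum = 265 mod 256 = 9; odd-index sum = 604 mod 256 = 92 → 09 5c.
Outer hash (recomputed tag): even-index sum = 489 mod 256 = 233; odd-index sum = 285 mod 256 = 29 → e9 1d.
Recomputed tag = e91d; claimed = e90a → mismatch.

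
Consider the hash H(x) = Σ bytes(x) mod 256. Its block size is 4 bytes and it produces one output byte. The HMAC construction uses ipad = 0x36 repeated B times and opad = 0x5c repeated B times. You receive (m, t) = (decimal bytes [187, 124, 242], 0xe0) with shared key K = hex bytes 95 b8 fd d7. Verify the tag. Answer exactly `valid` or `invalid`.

Key hex bytes 95 b8 fd d7 is exactly B = 4 bytes: K' = 95 b8 fd d7.
K' ⊕ ipad = a3 8e cb e1; K' ⊕ opad = c9 e4 a1 8b.
Inner hash: sum = 163+142+203+225+187+124+242 = 1286; mod 256 = 6 → 06.
Outer hash (recomputed tag): sum = 201+228+161+139+6 = 735; mod 256 = 223 → df.
Recomputed tag = df; claimed = e0 → mismatch.

invalid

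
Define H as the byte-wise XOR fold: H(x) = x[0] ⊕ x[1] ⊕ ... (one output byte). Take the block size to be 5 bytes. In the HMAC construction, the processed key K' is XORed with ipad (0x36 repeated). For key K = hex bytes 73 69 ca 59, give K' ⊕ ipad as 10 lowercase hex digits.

Key hex bytes 73 69 ca 59 is 4 bytes ≤ B = 5; zero-pad to 5 bytes: K' = 73 69 ca 59 00.
XOR each byte with 0x36: 73⊕36=45, 69⊕36=5f, ca⊕36=fc, 59⊕36=6f, 00⊕36=36.

455ffc6f36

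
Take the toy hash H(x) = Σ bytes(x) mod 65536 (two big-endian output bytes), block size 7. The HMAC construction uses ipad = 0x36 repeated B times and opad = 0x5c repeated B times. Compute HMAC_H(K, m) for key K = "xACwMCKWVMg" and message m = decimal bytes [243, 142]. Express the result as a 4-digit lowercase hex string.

Key "xACwMCKWVMg" = 78 41 43 77 4d 43 4b 57 56 4d 67 is 11 bytes > B = 7, so hash it first: H(key) = 03 af, then zero-pad to 7 bytes: K' = 03 af 00 00 00 00 00.
K' ⊕ ipad = 35 99 36 36 36 36 36.  K' ⊕ opad = 5f f3 5c 5c 5c 5c 5c.
Inner input = (K'⊕ipad) ∥ m = 35 99 36 36 36 36 36 ∥ f3 8e.
Inner hash: sum = 53+153+54+54+54+54+54+243+142 = 861 → 03 5d.
Outer input = (K'⊕opad) ∥ inner = 5f f3 5c 5c 5c 5c 5c ∥ 03 5d.
Outer hash (tag): sum = 95+243+92+92+92+92+92+3+93 = 894 → 03 7e.

037e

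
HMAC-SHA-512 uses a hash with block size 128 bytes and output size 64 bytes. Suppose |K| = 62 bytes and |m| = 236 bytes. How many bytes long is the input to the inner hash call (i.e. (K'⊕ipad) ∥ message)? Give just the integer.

Key is 62 ≤ 128 bytes, zero-padded: |K'| = 128.
Inner input = (K'⊕ipad) ∥ m → 128 + 236 = 364 bytes.

364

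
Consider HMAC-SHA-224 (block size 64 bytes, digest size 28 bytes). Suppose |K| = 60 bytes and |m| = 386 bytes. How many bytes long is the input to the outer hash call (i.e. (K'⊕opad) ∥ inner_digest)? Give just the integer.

92

Key is 60 ≤ 64 bytes, zero-padded: |K'| = 64.
Outer input = (K'⊕opad) ∥ H(inner) → 64 + 28 = 92 bytes.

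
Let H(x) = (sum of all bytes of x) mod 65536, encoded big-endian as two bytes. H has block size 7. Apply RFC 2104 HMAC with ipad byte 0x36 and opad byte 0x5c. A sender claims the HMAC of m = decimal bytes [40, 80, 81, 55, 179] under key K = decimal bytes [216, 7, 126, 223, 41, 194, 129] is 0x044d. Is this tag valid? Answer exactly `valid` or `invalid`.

Key decimal bytes [216, 7, 126, 223, 41, 194, 129] = d8 07 7e df 29 c2 81 is exactly B = 7 bytes: K' = d8 07 7e df 29 c2 81.
K' ⊕ ipad = ee 31 48 e9 1f f4 b7; K' ⊕ opad = 84 5b 22 83 75 9e dd.
Inner hash: sum = 238+49+72+233+31+244+183+40+80+81+55+179 = 1485 → 05 cd.
Outer hash (recomputed tag): sum = 132+91+34+131+117+158+221+5+205 = 1094 → 04 46.
Recomputed tag = 0446; claimed = 044d → mismatch.

invalid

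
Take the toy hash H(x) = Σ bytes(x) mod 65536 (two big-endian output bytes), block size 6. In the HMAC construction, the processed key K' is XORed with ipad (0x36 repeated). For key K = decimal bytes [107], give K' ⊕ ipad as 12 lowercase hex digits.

5d3636363636

Key decimal bytes [107] = 6b is 1 byte ≤ B = 6; zero-pad to 6 bytes: K' = 6b 00 00 00 00 00.
XOR each byte with 0x36: 6b⊕36=5d, 00⊕36=36, 00⊕36=36, 00⊕36=36, 00⊕36=36, 00⊕36=36.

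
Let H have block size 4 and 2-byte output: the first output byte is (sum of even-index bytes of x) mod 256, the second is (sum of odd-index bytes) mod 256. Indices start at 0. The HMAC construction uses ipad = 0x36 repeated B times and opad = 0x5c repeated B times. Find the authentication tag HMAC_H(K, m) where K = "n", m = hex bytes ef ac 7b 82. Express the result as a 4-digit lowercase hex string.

Key "n" = 6e is 1 byte ≤ B = 4; zero-pad to 4 bytes: K' = 6e 00 00 00.
K' ⊕ ipad = 58 36 36 36.  K' ⊕ opad = 32 5c 5c 5c.
Inner input = (K'⊕ipad) ∥ m = 58 36 36 36 ∥ ef ac 7b 82.
Inner hash: even-index sum = 504 mod 256 = 248; odd-index sum = 410 mod 256 = 154 → f8 9a.
Outer input = (K'⊕opad) ∥ inner = 32 5c 5c 5c ∥ f8 9a.
Outer hash (tag): even-index sum = 390 mod 256 = 134; odd-index sum = 338 mod 256 = 82 → 86 52.

8652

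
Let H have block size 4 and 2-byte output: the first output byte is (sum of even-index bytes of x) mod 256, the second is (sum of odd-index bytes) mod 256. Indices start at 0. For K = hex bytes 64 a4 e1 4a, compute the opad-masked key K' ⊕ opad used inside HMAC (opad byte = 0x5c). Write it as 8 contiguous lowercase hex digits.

38f8bd16

Key hex bytes 64 a4 e1 4a is exactly B = 4 bytes: K' = 64 a4 e1 4a.
XOR each byte with 0x5c: 64⊕5c=38, a4⊕5c=f8, e1⊕5c=bd, 4a⊕5c=16.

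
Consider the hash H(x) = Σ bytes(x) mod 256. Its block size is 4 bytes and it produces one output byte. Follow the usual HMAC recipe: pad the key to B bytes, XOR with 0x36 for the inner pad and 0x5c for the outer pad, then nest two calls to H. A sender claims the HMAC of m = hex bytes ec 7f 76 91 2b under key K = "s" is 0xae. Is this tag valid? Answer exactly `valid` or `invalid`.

Key "s" = 73 is 1 byte ≤ B = 4; zero-pad to 4 bytes: K' = 73 00 00 00.
K' ⊕ ipad = 45 36 36 36; K' ⊕ opad = 2f 5c 5c 5c.
Inner hash: sum = 69+54+54+54+236+127+118+145+43 = 900; mod 256 = 132 → 84.
Outer hash (recomputed tag): sum = 47+92+92+92+132 = 455; mod 256 = 199 → c7.
Recomputed tag = c7; claimed = ae → mismatch.

invalid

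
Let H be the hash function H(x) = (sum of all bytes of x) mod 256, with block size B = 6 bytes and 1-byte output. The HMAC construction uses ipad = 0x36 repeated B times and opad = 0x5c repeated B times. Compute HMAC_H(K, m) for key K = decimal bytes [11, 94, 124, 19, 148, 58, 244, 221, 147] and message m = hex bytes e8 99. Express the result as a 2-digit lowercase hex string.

Key decimal bytes [11, 94, 124, 19, 148, 58, 244, 221, 147] = 0b 5e 7c 13 94 3a f4 dd 93 is 9 bytes > B = 6, so hash it first: H(key) = 2a, then zero-pad to 6 bytes: K' = 2a 00 00 00 00 00.
K' ⊕ ipad = 1c 36 36 36 36 36.  K' ⊕ opad = 76 5c 5c 5c 5c 5c.
Inner input = (K'⊕ipad) ∥ m = 1c 36 36 36 36 36 ∥ e8 99.
Inner hash: sum = 28+54+54+54+54+54+232+153 = 683; mod 256 = 171 → ab.
Outer input = (K'⊕opad) ∥ inner = 76 5c 5c 5c 5c 5c ∥ ab.
Outer hash (tag): sum = 118+92+92+92+92+92+171 = 749; mod 256 = 237 → ed.

ed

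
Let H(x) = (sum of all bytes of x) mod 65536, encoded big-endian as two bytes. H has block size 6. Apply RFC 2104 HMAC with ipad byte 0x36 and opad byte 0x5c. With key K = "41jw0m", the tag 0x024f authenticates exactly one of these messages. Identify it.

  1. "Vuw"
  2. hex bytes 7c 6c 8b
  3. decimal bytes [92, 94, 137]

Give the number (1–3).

Key "41jw0m" = 34 31 6a 77 30 6d is exactly B = 6 bytes: K' = 34 31 6a 77 30 6d.
K' ⊕ ipad = 02 07 5c 41 06 5b; K' ⊕ opad = 68 6d 36 2b 6c 31.
m1: inner = H(02 07 5c 41 06 5b 56 75 77) = 02 49; tag = H(68 6d 36 2b 6c 31 02 49) = 021e
m2: inner = H(02 07 5c 41 06 5b 7c 6c 8b) = 02 7a; tag = H(68 6d 36 2b 6c 31 02 7a) = 024f ← matches
m3: inner = H(02 07 5c 41 06 5b 5c 5e 89) = 02 4a; tag = H(68 6d 36 2b 6c 31 02 4a) = 021f

2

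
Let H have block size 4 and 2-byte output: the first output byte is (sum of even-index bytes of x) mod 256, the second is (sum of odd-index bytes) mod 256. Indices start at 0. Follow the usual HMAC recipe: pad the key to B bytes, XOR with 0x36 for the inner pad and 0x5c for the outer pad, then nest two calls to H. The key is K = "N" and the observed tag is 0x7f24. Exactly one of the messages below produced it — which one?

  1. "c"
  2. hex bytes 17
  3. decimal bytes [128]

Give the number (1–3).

Key "N" = 4e is 1 byte ≤ B = 4; zero-pad to 4 bytes: K' = 4e 00 00 00.
K' ⊕ ipad = 78 36 36 36; K' ⊕ opad = 12 5c 5c 5c.
m1: inner = H(78 36 36 36 63) = 11 6c; tag = H(12 5c 5c 5c 11 6c) = 7f24 ← matches
m2: inner = H(78 36 36 36 17) = c5 6c; tag = H(12 5c 5c 5c c5 6c) = 3324
m3: inner = H(78 36 36 36 80) = 2e 6c; tag = H(12 5c 5c 5c 2e 6c) = 9c24

1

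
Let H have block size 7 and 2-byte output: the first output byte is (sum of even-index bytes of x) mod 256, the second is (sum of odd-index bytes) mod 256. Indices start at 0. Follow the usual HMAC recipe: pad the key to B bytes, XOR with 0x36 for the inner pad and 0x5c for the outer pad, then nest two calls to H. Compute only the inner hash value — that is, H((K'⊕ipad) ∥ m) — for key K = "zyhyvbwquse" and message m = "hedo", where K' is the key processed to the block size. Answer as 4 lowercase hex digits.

1546

Key "zyhyvbwquse" = 7a 79 68 79 76 62 77 71 75 73 65 is 11 bytes > B = 7, so hash it first: H(key) = a9 38, then zero-pad to 7 bytes: K' = a9 38 00 00 00 00 00.
K' ⊕ ipad = 9f 0e 36 36 36 36 36.
Inner input = 9f 0e 36 36 36 36 36 ∥ 68 65 64 6f.
Inner hash: even-index sum = 533 mod 256 = 21; odd-index sum = 326 mod 256 = 70 → 15 46.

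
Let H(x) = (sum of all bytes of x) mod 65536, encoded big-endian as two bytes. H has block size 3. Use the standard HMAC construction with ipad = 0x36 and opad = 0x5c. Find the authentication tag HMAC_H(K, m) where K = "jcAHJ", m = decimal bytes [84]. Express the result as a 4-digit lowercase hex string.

020d

Key "jcAHJ" = 6a 63 41 48 4a is 5 bytes > B = 3, so hash it first: H(key) = 01 a0, then zero-pad to 3 bytes: K' = 01 a0 00.
K' ⊕ ipad = 37 96 36.  K' ⊕ opad = 5d fc 5c.
Inner input = (K'⊕ipad) ∥ m = 37 96 36 ∥ 54.
Inner hash: sum = 55+150+54+84 = 343 → 01 57.
Outer input = (K'⊕opad) ∥ inner = 5d fc 5c ∥ 01 57.
Outer hash (tag): sum = 93+252+92+1+87 = 525 → 02 0d.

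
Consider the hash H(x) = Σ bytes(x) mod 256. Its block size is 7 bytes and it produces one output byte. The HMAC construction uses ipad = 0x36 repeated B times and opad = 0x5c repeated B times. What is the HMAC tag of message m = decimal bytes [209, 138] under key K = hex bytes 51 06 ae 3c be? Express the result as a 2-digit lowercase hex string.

db

Key hex bytes 51 06 ae 3c be is 5 bytes ≤ B = 7; zero-pad to 7 bytes: K' = 51 06 ae 3c be 00 00.
K' ⊕ ipad = 67 30 98 0a 88 36 36.  K' ⊕ opad = 0d 5a f2 60 e2 5c 5c.
Inner input = (K'⊕ipad) ∥ m = 67 30 98 0a 88 36 36 ∥ d1 8a.
Inner hash: sum = 103+48+152+10+136+54+54+209+138 = 904; mod 256 = 136 → 88.
Outer input = (K'⊕opad) ∥ inner = 0d 5a f2 60 e2 5c 5c ∥ 88.
Outer hash (tag): sum = 13+90+242+96+226+92+92+136 = 987; mod 256 = 219 → db.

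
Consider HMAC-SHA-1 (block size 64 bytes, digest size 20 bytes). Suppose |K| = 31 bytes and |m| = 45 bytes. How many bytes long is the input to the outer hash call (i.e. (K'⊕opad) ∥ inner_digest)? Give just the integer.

Key is 31 ≤ 64 bytes, zero-padded: |K'| = 64.
Outer input = (K'⊕opad) ∥ H(inner) → 64 + 20 = 84 bytes.

84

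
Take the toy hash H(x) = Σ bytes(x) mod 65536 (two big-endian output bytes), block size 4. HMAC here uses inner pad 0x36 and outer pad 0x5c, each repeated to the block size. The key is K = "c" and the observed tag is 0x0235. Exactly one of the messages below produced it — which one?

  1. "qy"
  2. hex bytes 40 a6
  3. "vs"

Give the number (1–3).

1

Key "c" = 63 is 1 byte ≤ B = 4; zero-pad to 4 bytes: K' = 63 00 00 00.
K' ⊕ ipad = 55 36 36 36; K' ⊕ opad = 3f 5c 5c 5c.
m1: inner = H(55 36 36 36 71 79) = 01 e1; tag = H(3f 5c 5c 5c 01 e1) = 0235 ← matches
m2: inner = H(55 36 36 36 40 a6) = 01 dd; tag = H(3f 5c 5c 5c 01 dd) = 0231
m3: inner = H(55 36 36 36 76 73) = 01 e0; tag = H(3f 5c 5c 5c 01 e0) = 0234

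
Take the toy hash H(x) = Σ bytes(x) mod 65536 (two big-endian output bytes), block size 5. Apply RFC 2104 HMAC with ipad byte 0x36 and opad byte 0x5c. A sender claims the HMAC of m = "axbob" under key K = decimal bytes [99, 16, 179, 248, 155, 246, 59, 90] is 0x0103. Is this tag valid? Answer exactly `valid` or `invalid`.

invalid

Key decimal bytes [99, 16, 179, 248, 155, 246, 59, 90] = 63 10 b3 f8 9b f6 3b 5a is 8 bytes > B = 5, so hash it first: H(key) = 04 44, then zero-pad to 5 bytes: K' = 04 44 00 00 00.
K' ⊕ ipad = 32 72 36 36 36; K' ⊕ opad = 58 18 5c 5c 5c.
Inner hash: sum = 50+114+54+54+54+97+120+98+111+98 = 850 → 03 52.
Outer hash (recomputed tag): sum = 88+24+92+92+92+3+82 = 473 → 01 d9.
Recomputed tag = 01d9; claimed = 0103 → mismatch.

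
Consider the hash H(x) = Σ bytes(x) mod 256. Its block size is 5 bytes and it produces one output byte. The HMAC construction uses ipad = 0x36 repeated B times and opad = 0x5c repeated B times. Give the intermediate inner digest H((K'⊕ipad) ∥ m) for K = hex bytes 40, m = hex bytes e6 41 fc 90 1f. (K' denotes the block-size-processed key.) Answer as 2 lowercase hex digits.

Key hex bytes 40 is 1 byte ≤ B = 5; zero-pad to 5 bytes: K' = 40 00 00 00 00.
K' ⊕ ipad = 76 36 36 36 36.
Inner input = 76 36 36 36 36 ∥ e6 41 fc 90 1f.
Inner hash: sum = 118+54+54+54+54+230+65+252+144+31 = 1056; mod 256 = 32 → 20.

20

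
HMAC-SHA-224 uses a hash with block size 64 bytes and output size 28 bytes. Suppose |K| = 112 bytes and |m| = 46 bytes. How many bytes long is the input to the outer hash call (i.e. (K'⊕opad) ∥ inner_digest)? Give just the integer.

92

Key is 112 > 64 bytes, so it is hashed to 28 bytes then zero-padded to 64: |K'| = 64.
Outer input = (K'⊕opad) ∥ H(inner) → 64 + 28 = 92 bytes.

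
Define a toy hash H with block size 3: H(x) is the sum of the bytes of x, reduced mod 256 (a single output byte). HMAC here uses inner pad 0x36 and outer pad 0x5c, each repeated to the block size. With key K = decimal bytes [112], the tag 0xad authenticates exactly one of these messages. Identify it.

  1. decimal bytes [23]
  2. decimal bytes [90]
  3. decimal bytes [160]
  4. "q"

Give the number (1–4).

1

Key decimal bytes [112] = 70 is 1 byte ≤ B = 3; zero-pad to 3 bytes: K' = 70 00 00.
K' ⊕ ipad = 46 36 36; K' ⊕ opad = 2c 5c 5c.
m1: inner = H(46 36 36 17) = c9; tag = H(2c 5c 5c c9) = ad ← matches
m2: inner = H(46 36 36 5a) = 0c; tag = H(2c 5c 5c 0c) = f0
m3: inner = H(46 36 36 a0) = 52; tag = H(2c 5c 5c 52) = 36
m4: inner = H(46 36 36 71) = 23; tag = H(2c 5c 5c 23) = 07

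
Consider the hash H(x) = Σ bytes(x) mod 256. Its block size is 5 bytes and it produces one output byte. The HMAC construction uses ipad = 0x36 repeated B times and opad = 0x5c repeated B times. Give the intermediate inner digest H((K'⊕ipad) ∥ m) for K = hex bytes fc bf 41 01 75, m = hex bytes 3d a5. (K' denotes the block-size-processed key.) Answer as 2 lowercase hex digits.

Key hex bytes fc bf 41 01 75 is exactly B = 5 bytes: K' = fc bf 41 01 75.
K' ⊕ ipad = ca 89 77 37 43.
Inner input = ca 89 77 37 43 ∥ 3d a5.
Inner hash: sum = 202+137+119+55+67+61+165 = 806; mod 256 = 38 → 26.

26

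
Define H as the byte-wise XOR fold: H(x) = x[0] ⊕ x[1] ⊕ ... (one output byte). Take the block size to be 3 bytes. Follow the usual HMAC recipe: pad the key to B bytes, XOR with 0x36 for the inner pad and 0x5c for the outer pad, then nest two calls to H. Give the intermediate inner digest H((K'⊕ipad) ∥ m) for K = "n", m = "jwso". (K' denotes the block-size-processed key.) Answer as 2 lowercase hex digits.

59

Key "n" = 6e is 1 byte ≤ B = 3; zero-pad to 3 bytes: K' = 6e 00 00.
K' ⊕ ipad = 58 36 36.
Inner input = 58 36 36 ∥ 6a 77 73 6f.
Inner hash: XOR 58⊕36⊕36⊕6a⊕77⊕73⊕6f = 59.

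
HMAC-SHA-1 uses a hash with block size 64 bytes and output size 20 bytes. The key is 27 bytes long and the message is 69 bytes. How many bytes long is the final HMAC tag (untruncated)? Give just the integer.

20

The tag is one SHA-1 digest: 20 bytes.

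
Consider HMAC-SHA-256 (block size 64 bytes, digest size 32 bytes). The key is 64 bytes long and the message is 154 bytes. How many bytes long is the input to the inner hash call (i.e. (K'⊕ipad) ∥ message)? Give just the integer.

218

Key is 64 ≤ 64 bytes, zero-padded: |K'| = 64.
Inner input = (K'⊕ipad) ∥ m → 64 + 154 = 218 bytes.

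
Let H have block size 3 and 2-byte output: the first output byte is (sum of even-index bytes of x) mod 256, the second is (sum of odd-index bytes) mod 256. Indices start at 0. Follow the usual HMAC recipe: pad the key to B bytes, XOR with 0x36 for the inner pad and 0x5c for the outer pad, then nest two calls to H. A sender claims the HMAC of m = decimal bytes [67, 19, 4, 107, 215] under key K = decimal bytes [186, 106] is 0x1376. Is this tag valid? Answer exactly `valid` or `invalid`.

Key decimal bytes [186, 106] = ba 6a is 2 bytes ≤ B = 3; zero-pad to 3 bytes: K' = ba 6a 00.
K' ⊕ ipad = 8c 5c 36; K' ⊕ opad = e6 36 5c.
Inner hash: even-index sum = 320 mod 256 = 64; odd-index sum = 378 mod 256 = 122 → 40 7a.
Outer hash (recomputed tag): even-index sum = 444 mod 256 = 188; odd-index sum = 118 mod 256 = 118 → bc 76.
Recomputed tag = bc76; claimed = 1376 → mismatch.

invalid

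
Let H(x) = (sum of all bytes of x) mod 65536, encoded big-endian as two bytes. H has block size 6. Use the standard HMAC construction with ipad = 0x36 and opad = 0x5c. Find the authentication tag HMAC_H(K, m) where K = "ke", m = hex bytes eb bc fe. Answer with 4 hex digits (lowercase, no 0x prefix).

0211

Key "ke" = 6b 65 is 2 bytes ≤ B = 6; zero-pad to 6 bytes: K' = 6b 65 00 00 00 00.
K' ⊕ ipad = 5d 53 36 36 36 36.  K' ⊕ opad = 37 39 5c 5c 5c 5c.
Inner input = (K'⊕ipad) ∥ m = 5d 53 36 36 36 36 ∥ eb bc fe.
Inner hash: sum = 93+83+54+54+54+54+235+188+254 = 1069 → 04 2d.
Outer input = (K'⊕opad) ∥ inner = 37 39 5c 5c 5c 5c ∥ 04 2d.
Outer hash (tag): sum = 55+57+92+92+92+92+4+45 = 529 → 02 11.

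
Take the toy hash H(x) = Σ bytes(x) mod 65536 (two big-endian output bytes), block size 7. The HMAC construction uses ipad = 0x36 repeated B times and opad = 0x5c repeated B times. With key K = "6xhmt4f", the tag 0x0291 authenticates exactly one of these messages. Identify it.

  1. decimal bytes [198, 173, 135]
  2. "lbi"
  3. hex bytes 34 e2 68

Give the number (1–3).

Key "6xhmt4f" = 36 78 68 6d 74 34 66 is exactly B = 7 bytes: K' = 36 78 68 6d 74 34 66.
K' ⊕ ipad = 00 4e 5e 5b 42 02 50; K' ⊕ opad = 6a 24 34 31 28 68 3a.
m1: inner = H(00 4e 5e 5b 42 02 50 c6 ad 87) = 03 95; tag = H(6a 24 34 31 28 68 3a 03 95) = 0255
m2: inner = H(00 4e 5e 5b 42 02 50 6c 62 69) = 02 d2; tag = H(6a 24 34 31 28 68 3a 02 d2) = 0291 ← matches
m3: inner = H(00 4e 5e 5b 42 02 50 34 e2 68) = 03 19; tag = H(6a 24 34 31 28 68 3a 03 19) = 01d9

2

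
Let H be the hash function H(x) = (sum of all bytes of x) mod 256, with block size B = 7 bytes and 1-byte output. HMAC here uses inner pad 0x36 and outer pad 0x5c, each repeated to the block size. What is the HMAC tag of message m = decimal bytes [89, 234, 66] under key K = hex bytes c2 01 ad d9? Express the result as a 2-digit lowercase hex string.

Key hex bytes c2 01 ad d9 is 4 bytes ≤ B = 7; zero-pad to 7 bytes: K' = c2 01 ad d9 00 00 00.
K' ⊕ ipad = f4 37 9b ef 36 36 36.  K' ⊕ opad = 9e 5d f1 85 5c 5c 5c.
Inner input = (K'⊕ipad) ∥ m = f4 37 9b ef 36 36 36 ∥ 59 ea 42.
Inner hash: sum = 244+55+155+239+54+54+54+89+234+66 = 1244; mod 256 = 220 → dc.
Outer input = (K'⊕opad) ∥ inner = 9e 5d f1 85 5c 5c 5c ∥ dc.
Outer hash (tag): sum = 158+93+241+133+92+92+92+220 = 1121; mod 256 = 97 → 61.

61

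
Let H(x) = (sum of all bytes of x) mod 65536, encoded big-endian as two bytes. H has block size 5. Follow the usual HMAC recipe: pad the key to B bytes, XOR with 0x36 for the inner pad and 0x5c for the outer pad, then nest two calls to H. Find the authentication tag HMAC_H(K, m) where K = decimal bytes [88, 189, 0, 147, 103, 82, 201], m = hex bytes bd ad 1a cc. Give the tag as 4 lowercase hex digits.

Key decimal bytes [88, 189, 0, 147, 103, 82, 201] = 58 bd 00 93 67 52 c9 is 7 bytes > B = 5, so hash it first: H(key) = 03 2a, then zero-pad to 5 bytes: K' = 03 2a 00 00 00.
K' ⊕ ipad = 35 1c 36 36 36.  K' ⊕ opad = 5f 76 5c 5c 5c.
Inner input = (K'⊕ipad) ∥ m = 35 1c 36 36 36 ∥ bd ad 1a cc.
Inner hash: sum = 53+28+54+54+54+189+173+26+204 = 835 → 03 43.
Outer input = (K'⊕opad) ∥ inner = 5f 76 5c 5c 5c ∥ 03 43.
Outer hash (tag): sum = 95+118+92+92+92+3+67 = 559 → 02 2f.

022f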